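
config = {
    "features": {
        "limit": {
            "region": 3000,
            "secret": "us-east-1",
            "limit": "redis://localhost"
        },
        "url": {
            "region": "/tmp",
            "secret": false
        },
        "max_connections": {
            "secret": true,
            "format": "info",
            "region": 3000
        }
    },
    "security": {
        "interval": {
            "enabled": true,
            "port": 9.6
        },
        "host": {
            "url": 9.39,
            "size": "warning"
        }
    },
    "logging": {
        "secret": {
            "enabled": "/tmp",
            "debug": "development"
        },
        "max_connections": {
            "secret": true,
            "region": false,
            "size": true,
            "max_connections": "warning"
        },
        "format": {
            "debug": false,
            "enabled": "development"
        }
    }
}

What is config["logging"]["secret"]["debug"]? "development"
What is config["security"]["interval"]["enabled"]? True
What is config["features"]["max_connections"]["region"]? 3000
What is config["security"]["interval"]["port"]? 9.6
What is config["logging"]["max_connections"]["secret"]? True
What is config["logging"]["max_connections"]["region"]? False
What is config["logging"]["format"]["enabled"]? "development"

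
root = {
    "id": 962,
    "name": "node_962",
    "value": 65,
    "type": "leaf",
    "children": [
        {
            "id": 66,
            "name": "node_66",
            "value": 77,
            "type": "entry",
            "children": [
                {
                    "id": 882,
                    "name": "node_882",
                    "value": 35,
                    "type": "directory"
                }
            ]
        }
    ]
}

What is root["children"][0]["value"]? 77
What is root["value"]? 65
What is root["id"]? 962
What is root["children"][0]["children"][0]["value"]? 35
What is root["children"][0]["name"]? "node_66"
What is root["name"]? "node_962"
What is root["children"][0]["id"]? 66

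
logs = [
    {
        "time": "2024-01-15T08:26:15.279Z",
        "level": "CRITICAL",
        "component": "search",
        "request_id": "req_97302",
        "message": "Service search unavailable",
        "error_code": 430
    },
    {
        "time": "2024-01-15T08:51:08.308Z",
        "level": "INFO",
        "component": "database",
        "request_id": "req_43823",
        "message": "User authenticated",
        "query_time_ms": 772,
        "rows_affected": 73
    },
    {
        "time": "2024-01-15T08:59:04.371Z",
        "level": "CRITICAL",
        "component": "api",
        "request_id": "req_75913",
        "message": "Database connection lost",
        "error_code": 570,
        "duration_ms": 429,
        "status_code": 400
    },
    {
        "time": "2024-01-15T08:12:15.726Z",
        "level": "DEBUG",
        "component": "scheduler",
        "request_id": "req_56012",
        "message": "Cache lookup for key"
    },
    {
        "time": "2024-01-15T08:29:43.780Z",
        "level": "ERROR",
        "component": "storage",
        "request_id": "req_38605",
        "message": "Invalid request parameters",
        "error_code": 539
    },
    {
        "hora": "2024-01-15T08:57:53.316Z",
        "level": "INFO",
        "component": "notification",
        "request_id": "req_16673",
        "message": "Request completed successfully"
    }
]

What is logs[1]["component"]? "database"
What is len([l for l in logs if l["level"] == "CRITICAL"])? 2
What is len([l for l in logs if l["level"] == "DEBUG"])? 1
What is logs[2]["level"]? "CRITICAL"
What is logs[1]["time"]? "2024-01-15T08:51:08.308Z"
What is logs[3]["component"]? "scheduler"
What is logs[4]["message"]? "Invalid request parameters"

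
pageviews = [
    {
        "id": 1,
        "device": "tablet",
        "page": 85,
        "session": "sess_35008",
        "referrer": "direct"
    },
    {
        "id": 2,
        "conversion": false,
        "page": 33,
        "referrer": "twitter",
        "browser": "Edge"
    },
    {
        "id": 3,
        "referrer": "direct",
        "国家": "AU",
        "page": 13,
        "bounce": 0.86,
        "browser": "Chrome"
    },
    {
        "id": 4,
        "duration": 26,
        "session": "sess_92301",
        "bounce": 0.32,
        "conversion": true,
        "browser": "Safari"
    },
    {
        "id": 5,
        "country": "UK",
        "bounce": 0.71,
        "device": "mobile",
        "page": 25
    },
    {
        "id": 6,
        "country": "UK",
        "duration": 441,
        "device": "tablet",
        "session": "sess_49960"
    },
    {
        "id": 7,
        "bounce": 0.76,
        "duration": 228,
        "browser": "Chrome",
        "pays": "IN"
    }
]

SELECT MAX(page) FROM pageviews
85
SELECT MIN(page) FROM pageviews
13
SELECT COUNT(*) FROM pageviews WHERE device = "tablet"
2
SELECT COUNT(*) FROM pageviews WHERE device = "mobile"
1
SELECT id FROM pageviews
[1, 2, 3, 4, 5, 6, 7]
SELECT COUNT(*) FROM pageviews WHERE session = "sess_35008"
1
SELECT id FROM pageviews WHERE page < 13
[]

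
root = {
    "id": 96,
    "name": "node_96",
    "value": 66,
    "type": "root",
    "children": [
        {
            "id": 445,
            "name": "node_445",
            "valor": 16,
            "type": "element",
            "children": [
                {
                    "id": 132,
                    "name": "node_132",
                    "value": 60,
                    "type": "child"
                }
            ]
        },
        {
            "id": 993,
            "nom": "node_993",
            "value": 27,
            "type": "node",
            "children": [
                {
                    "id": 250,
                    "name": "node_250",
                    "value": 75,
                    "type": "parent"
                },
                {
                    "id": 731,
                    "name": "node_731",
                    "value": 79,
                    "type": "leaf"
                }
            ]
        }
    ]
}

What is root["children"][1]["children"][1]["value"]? 79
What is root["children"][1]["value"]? 27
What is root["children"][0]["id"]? 445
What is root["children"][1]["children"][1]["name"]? "node_731"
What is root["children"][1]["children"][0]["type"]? "parent"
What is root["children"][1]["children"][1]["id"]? 731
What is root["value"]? 66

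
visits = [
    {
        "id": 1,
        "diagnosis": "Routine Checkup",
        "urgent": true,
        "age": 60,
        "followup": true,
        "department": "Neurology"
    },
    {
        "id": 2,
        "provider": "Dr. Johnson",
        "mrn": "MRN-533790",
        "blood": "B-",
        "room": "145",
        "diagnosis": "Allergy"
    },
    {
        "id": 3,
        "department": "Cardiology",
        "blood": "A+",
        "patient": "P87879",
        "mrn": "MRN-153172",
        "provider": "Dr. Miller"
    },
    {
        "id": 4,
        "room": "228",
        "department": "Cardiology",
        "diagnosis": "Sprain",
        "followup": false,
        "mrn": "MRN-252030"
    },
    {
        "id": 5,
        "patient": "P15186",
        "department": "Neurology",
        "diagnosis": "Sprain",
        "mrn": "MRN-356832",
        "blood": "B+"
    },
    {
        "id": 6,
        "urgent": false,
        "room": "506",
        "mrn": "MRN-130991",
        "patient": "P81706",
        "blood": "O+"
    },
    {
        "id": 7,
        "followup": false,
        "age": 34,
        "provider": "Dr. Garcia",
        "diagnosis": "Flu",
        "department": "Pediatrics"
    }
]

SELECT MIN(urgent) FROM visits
False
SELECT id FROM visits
[1, 2, 3, 4, 5, 6, 7]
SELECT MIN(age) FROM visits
34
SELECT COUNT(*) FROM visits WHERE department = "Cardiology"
2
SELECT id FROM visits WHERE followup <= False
[4, 7]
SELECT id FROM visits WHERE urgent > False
[1]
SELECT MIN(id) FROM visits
1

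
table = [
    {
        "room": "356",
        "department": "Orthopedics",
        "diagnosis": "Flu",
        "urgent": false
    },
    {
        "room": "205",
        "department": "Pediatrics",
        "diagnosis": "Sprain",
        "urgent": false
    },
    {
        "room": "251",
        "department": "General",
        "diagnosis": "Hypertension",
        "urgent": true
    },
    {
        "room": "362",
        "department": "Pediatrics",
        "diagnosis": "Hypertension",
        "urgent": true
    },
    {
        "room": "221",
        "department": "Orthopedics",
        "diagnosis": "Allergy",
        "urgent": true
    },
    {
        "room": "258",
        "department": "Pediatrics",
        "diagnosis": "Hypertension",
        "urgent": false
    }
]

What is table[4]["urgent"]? True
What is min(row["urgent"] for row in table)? False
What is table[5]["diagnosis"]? "Hypertension"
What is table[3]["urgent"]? True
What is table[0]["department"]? "Orthopedics"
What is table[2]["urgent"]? True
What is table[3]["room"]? "362"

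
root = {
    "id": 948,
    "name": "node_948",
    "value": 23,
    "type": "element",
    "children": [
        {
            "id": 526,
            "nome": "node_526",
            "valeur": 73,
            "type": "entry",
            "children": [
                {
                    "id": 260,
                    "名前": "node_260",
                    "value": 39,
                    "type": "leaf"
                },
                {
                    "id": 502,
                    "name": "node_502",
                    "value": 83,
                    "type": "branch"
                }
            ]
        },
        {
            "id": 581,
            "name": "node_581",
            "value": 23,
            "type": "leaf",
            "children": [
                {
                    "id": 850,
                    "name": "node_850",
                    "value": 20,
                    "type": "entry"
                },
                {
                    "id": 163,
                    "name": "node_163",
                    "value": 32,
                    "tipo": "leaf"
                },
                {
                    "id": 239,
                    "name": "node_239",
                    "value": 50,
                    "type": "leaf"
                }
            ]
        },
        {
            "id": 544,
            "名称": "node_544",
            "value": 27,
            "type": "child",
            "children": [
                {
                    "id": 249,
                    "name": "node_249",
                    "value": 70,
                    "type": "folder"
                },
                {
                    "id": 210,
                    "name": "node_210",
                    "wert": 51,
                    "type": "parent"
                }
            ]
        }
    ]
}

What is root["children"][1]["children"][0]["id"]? 850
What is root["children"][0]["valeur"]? 73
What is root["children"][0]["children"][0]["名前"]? "node_260"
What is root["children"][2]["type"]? "child"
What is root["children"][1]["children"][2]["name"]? "node_239"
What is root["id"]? 948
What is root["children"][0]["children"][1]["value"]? 83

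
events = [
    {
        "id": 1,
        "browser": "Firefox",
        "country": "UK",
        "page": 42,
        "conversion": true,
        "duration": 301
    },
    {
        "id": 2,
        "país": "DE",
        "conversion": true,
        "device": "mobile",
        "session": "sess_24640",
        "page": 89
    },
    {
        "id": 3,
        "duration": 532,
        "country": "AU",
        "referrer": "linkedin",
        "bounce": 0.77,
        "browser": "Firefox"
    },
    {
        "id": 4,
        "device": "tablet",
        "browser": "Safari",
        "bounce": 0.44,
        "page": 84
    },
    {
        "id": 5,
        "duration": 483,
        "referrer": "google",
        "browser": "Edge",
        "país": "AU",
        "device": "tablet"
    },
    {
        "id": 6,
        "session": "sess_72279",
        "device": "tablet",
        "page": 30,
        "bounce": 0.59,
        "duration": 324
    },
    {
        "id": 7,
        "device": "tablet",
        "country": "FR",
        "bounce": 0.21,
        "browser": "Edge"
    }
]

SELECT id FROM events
[1, 2, 3, 4, 5, 6, 7]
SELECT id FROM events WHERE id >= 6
[6, 7]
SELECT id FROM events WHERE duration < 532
[1, 5, 6]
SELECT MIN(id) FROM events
1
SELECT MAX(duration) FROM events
532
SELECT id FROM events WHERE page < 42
[6]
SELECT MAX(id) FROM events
7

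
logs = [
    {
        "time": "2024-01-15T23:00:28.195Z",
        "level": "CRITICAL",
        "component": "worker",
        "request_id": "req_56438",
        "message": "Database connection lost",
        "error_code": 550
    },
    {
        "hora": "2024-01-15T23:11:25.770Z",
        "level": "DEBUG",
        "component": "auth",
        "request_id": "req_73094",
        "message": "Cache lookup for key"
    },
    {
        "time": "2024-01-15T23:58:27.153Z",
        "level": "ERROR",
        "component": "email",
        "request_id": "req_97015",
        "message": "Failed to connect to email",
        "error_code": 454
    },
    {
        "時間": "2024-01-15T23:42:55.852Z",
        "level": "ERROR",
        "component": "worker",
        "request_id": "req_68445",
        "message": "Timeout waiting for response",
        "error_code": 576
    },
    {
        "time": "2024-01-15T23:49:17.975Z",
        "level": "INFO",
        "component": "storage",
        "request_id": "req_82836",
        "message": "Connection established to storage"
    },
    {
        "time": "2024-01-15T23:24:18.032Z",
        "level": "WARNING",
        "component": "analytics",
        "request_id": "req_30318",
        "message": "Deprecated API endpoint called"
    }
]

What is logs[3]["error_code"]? 576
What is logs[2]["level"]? "ERROR"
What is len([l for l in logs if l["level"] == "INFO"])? 1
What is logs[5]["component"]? "analytics"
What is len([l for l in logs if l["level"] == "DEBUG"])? 1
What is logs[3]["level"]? "ERROR"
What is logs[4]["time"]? "2024-01-15T23:49:17.975Z"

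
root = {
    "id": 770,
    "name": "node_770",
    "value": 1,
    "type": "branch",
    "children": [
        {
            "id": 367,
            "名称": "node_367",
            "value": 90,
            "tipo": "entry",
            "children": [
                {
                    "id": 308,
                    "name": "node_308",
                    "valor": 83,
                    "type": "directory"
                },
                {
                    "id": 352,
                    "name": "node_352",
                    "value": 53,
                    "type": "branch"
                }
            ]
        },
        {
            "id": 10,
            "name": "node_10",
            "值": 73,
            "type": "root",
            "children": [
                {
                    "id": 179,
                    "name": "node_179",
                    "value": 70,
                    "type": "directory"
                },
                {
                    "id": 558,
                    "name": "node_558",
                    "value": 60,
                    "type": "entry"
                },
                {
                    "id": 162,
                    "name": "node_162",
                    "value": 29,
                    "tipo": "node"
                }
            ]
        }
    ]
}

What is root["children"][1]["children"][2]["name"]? "node_162"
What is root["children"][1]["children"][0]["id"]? 179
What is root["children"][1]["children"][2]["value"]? 29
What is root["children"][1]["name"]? "node_10"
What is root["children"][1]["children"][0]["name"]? "node_179"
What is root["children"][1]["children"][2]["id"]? 162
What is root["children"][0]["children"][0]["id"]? 308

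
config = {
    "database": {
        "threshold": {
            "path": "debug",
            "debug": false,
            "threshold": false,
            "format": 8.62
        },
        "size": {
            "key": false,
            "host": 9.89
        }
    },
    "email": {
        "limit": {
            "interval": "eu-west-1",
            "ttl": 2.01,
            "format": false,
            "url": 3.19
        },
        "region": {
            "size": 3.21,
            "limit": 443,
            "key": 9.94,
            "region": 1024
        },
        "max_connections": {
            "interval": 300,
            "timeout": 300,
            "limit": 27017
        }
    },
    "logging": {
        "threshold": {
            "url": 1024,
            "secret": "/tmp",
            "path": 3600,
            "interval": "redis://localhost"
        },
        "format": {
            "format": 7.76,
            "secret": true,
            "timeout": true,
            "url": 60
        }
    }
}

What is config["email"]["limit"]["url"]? 3.19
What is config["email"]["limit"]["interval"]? "eu-west-1"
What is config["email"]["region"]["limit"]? 443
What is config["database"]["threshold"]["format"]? 8.62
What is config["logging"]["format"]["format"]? 7.76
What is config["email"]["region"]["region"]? 1024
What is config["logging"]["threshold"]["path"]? 3600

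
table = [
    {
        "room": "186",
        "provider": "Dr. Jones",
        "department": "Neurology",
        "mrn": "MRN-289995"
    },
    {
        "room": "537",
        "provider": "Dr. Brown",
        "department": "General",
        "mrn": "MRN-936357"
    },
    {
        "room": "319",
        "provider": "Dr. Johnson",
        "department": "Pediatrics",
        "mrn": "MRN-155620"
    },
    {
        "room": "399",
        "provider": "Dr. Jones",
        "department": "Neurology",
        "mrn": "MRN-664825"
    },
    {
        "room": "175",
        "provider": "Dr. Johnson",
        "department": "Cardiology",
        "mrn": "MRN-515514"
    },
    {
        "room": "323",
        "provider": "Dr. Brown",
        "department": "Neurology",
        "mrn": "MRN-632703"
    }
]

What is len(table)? 6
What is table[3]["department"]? "Neurology"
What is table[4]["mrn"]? "MRN-515514"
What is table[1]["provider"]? "Dr. Brown"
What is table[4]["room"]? "175"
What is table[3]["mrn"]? "MRN-664825"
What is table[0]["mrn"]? "MRN-289995"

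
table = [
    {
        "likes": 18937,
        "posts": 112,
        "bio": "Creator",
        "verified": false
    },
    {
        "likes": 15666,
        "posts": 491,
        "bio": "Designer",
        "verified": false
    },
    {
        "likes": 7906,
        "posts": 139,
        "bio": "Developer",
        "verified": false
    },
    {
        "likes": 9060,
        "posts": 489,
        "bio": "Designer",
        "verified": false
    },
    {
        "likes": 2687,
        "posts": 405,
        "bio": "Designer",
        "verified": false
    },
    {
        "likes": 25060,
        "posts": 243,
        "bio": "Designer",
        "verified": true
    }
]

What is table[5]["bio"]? "Designer"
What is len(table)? 6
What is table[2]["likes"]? 7906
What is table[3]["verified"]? False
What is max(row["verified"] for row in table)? True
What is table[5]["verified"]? True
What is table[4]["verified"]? False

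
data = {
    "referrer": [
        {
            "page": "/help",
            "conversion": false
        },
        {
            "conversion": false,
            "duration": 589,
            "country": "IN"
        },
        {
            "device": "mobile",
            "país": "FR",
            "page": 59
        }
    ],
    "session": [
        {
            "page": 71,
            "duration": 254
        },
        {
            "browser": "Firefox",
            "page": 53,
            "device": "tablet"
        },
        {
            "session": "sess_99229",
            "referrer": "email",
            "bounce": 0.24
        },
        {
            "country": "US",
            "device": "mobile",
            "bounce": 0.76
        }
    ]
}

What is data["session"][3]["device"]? "mobile"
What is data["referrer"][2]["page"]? 59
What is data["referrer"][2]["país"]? "FR"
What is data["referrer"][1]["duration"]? 589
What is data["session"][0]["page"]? 71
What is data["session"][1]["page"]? 53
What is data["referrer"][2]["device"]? "mobile"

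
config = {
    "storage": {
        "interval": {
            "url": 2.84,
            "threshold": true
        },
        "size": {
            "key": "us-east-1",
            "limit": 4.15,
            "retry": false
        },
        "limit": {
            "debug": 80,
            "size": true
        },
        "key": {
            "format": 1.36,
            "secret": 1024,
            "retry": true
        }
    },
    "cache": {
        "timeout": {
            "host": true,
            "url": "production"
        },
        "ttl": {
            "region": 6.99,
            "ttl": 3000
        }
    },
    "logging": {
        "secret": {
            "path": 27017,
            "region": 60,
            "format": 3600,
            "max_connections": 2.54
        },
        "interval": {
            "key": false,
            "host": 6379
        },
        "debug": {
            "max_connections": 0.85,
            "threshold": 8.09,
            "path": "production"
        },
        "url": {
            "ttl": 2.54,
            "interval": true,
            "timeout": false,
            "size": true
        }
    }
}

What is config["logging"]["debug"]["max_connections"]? 0.85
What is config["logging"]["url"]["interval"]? True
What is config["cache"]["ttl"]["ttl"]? 3000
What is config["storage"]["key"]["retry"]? True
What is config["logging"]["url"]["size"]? True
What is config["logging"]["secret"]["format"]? 3600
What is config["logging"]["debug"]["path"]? "production"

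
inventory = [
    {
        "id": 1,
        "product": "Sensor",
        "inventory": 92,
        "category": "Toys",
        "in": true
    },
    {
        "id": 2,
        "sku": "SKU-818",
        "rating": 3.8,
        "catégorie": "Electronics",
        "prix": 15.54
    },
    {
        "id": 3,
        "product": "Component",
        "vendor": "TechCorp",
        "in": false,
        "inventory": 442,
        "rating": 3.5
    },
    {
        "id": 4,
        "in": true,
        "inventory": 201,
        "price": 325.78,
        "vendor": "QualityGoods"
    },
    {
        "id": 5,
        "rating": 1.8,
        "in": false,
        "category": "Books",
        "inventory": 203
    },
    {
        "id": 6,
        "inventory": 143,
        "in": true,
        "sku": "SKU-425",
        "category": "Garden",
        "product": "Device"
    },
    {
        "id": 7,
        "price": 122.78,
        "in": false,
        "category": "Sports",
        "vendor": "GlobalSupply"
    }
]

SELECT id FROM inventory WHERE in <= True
[1, 3, 4, 5, 6, 7]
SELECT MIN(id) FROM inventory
1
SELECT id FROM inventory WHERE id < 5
[1, 2, 3, 4]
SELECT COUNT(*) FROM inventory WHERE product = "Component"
1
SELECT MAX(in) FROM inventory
True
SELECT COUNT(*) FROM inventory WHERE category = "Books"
1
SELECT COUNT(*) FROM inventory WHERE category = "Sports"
1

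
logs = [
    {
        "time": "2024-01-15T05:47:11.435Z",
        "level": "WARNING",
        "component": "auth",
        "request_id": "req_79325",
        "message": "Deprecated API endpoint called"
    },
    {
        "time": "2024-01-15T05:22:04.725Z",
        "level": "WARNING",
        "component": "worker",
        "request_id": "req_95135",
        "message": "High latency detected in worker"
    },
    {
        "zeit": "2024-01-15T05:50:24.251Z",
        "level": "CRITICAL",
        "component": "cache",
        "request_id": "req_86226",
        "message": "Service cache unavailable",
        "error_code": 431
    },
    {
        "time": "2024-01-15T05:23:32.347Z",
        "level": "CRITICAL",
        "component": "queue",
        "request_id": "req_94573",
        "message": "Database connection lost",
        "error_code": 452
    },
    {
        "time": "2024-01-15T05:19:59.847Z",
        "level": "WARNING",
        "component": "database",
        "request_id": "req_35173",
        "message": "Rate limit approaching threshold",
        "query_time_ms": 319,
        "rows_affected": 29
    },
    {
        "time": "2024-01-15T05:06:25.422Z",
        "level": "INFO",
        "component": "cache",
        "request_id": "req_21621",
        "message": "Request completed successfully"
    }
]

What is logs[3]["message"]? "Database connection lost"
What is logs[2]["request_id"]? "req_86226"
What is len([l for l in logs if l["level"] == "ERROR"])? 0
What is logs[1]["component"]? "worker"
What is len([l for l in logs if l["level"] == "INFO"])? 1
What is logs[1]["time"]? "2024-01-15T05:22:04.725Z"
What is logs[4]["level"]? "WARNING"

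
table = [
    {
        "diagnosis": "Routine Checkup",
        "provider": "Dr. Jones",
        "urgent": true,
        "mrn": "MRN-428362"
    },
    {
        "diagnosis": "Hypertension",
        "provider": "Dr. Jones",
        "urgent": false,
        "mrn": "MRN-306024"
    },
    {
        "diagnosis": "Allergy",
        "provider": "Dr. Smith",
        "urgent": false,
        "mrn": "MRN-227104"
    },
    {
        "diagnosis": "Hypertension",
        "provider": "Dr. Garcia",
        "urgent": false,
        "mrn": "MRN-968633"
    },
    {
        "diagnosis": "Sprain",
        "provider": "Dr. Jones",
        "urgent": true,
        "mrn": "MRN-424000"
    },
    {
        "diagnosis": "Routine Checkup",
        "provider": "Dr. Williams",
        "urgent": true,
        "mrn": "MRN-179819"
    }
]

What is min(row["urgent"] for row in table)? False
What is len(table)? 6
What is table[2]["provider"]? "Dr. Smith"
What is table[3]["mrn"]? "MRN-968633"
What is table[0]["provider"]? "Dr. Jones"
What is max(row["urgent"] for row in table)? True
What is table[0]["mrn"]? "MRN-428362"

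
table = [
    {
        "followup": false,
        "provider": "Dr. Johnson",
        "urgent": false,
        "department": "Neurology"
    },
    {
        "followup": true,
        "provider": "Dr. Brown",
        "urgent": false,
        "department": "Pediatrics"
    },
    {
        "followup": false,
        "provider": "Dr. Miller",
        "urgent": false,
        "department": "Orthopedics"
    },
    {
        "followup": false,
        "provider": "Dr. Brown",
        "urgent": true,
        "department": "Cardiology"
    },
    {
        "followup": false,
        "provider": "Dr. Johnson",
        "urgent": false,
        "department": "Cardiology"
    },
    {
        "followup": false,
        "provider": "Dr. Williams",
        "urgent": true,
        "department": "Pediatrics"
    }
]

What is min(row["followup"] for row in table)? False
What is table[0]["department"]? "Neurology"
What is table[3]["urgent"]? True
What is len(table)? 6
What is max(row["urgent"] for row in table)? True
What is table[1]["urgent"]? False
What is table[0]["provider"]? "Dr. Johnson"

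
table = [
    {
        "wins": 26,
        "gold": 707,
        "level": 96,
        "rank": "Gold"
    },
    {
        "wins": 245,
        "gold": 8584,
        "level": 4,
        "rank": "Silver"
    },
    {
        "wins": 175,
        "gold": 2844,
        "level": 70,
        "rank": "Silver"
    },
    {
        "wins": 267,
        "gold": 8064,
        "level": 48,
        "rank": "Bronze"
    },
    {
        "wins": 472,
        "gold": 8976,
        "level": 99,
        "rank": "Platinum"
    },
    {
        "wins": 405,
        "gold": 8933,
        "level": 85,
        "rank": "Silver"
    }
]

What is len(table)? 6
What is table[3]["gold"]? 8064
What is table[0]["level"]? 96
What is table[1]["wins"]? 245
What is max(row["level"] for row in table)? 99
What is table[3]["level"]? 48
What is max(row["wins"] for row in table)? 472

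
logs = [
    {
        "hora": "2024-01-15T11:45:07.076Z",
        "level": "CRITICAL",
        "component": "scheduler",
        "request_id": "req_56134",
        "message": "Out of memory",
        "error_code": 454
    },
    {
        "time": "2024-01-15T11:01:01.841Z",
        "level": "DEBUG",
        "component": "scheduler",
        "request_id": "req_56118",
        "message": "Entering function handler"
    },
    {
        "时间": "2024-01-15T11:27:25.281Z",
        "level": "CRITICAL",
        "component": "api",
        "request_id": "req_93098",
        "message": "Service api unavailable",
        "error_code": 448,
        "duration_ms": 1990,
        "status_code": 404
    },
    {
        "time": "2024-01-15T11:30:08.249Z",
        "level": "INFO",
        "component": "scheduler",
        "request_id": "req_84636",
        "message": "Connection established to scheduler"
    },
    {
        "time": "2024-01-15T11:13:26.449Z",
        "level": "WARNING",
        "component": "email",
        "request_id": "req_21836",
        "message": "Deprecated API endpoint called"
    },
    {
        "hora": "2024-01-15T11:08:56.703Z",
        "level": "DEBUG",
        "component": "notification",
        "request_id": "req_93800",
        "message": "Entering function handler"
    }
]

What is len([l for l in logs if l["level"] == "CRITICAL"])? 2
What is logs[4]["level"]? "WARNING"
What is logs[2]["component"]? "api"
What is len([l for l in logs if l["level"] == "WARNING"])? 1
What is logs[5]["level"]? "DEBUG"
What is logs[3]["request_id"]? "req_84636"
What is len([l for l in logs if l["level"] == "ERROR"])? 0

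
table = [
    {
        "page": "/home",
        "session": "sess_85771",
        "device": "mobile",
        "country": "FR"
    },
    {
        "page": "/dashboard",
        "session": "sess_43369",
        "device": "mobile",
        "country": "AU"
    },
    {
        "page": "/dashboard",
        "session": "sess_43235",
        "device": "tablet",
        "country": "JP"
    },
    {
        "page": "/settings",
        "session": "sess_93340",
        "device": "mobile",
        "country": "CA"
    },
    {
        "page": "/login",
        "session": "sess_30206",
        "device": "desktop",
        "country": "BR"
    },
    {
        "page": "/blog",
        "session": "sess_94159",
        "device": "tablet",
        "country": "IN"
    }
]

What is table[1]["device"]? "mobile"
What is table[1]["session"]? "sess_43369"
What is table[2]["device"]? "tablet"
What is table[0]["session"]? "sess_85771"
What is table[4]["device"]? "desktop"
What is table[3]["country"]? "CA"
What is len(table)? 6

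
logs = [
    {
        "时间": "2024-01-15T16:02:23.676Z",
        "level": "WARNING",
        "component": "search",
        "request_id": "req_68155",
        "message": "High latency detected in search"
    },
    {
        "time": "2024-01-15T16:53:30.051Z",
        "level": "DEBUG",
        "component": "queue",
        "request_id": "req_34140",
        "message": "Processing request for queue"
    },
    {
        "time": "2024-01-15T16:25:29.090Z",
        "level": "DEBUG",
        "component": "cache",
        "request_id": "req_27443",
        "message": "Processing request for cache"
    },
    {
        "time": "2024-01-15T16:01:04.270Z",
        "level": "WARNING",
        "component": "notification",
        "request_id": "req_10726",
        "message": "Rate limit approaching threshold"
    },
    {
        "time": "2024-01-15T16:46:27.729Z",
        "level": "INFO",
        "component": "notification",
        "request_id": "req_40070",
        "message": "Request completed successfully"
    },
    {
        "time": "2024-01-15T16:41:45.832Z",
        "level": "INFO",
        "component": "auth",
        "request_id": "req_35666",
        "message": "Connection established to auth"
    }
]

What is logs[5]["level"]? "INFO"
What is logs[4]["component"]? "notification"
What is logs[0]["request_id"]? "req_68155"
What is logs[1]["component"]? "queue"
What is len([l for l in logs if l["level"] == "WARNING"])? 2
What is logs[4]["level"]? "INFO"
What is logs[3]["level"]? "WARNING"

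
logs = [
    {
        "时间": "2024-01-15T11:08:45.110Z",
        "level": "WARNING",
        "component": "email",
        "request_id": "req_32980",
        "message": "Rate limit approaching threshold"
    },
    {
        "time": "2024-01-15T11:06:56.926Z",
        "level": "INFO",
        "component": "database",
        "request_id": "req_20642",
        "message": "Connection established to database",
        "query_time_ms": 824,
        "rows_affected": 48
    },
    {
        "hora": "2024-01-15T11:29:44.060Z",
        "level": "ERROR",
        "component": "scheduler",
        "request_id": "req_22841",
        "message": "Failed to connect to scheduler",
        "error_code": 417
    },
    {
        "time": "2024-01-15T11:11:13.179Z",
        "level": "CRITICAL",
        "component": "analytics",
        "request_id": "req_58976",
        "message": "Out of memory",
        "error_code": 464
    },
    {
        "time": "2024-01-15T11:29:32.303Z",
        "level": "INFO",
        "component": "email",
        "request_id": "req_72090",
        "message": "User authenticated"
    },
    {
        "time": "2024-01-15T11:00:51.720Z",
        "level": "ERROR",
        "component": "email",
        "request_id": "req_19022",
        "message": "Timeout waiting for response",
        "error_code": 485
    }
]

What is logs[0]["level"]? "WARNING"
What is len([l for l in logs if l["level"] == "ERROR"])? 2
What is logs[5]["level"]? "ERROR"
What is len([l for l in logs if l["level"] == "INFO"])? 2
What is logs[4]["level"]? "INFO"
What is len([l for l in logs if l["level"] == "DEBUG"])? 0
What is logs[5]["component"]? "email"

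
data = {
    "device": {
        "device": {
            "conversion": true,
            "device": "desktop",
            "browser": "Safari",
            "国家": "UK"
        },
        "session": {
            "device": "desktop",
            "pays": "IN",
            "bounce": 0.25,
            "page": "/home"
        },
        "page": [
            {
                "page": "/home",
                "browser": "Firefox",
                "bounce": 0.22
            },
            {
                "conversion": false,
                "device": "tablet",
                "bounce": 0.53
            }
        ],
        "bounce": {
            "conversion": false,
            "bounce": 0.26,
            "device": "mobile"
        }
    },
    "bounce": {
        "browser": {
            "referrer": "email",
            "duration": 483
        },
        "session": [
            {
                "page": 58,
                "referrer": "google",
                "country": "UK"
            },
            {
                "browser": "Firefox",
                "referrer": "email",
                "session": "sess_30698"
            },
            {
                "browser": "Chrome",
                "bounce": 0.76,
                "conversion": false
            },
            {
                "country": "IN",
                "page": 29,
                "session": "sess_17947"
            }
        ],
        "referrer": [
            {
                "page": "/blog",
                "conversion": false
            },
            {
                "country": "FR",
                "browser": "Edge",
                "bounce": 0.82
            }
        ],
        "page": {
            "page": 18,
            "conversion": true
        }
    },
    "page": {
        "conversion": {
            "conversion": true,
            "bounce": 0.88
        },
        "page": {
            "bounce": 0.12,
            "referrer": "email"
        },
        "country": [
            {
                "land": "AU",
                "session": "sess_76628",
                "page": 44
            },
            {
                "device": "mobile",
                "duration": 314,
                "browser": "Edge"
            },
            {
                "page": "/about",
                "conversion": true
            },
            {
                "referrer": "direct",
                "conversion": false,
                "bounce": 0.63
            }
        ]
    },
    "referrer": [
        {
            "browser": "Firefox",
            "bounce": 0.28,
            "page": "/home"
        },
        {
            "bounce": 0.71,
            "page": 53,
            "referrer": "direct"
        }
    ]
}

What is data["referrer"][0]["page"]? "/home"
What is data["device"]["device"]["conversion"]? True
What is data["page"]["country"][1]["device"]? "mobile"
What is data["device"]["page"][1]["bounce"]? 0.53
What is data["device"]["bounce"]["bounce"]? 0.26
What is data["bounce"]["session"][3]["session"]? "sess_17947"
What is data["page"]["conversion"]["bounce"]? 0.88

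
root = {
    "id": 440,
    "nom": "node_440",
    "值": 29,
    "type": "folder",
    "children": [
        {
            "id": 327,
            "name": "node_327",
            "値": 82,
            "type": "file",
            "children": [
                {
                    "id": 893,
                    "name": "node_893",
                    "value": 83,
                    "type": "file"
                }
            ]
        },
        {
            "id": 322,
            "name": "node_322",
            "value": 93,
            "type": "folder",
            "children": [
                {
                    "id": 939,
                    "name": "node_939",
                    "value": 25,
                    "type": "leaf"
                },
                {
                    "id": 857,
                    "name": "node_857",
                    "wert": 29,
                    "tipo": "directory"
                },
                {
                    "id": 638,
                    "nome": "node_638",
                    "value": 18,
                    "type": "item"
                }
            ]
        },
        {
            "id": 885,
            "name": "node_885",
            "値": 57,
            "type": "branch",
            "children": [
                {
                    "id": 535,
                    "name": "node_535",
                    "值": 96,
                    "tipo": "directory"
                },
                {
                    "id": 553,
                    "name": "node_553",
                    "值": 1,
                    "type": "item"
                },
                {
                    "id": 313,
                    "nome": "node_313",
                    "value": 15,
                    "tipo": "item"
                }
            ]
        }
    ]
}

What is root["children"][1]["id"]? 322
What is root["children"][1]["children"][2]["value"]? 18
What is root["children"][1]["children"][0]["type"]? "leaf"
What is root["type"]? "folder"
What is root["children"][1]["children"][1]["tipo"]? "directory"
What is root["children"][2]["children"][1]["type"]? "item"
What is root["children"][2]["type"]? "branch"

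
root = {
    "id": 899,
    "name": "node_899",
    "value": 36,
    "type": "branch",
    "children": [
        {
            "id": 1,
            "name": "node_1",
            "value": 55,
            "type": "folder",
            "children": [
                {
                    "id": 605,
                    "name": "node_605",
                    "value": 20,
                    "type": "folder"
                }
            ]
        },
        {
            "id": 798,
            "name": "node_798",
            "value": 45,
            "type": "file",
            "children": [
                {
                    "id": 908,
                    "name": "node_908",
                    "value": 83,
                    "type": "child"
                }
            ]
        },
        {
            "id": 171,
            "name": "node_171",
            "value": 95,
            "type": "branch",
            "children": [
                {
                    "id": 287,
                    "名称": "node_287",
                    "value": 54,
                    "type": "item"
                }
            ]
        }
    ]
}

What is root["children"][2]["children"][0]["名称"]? "node_287"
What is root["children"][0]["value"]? 55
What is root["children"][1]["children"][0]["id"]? 908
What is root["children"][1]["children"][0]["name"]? "node_908"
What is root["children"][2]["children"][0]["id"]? 287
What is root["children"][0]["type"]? "folder"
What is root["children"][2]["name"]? "node_171"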